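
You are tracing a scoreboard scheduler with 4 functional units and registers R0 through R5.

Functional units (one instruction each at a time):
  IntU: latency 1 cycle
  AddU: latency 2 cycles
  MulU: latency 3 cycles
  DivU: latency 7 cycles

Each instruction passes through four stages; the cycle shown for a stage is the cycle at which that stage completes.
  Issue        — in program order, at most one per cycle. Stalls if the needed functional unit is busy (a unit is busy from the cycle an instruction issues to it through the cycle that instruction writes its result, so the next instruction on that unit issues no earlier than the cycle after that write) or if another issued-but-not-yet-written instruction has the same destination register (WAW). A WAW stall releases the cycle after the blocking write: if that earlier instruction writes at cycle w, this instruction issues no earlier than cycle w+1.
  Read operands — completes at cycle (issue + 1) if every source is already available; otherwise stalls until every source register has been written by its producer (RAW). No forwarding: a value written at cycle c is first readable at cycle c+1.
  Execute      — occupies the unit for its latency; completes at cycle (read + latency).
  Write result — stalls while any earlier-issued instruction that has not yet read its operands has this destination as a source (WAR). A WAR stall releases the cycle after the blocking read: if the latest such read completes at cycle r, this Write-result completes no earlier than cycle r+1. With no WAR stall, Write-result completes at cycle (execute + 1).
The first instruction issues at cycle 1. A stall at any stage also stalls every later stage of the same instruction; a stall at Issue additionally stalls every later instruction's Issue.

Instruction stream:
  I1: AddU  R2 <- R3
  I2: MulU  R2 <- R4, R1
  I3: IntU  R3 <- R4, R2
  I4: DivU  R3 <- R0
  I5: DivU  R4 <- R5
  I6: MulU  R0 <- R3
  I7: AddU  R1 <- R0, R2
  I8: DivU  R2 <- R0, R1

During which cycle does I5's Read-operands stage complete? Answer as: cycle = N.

t=1  I1 dispatched to AddU
t=2  I1 operands ready
t=4  I1 complete
t=5  R2←I1
t=6  I2 dispatched to MulU
t=7  I2 operands ready | I3 dispatched to IntU
t=10  I2 complete
t=11  R2←I2
t=12  I3 operands ready
t=13  I3 complete
t=14  R3←I3
t=15  I4 dispatched to DivU
t=16  I4 operands ready
t=23  I4 complete
t=24  R3←I4
t=25  I5 dispatched to DivU
t=26  I5 operands ready | I6 dispatched to MulU
t=27  I6 operands ready | I7 dispatched to AddU
t=30  I6 complete
t=31  R0←I6
t=32  I7 operands ready
t=33  I5 complete
t=34  R4←I5 | I7 complete
t=35  R1←I7 | I8 dispatched to DivU
t=36  I8 operands ready
t=43  I8 complete
t=44  R2←I8

cycle = 26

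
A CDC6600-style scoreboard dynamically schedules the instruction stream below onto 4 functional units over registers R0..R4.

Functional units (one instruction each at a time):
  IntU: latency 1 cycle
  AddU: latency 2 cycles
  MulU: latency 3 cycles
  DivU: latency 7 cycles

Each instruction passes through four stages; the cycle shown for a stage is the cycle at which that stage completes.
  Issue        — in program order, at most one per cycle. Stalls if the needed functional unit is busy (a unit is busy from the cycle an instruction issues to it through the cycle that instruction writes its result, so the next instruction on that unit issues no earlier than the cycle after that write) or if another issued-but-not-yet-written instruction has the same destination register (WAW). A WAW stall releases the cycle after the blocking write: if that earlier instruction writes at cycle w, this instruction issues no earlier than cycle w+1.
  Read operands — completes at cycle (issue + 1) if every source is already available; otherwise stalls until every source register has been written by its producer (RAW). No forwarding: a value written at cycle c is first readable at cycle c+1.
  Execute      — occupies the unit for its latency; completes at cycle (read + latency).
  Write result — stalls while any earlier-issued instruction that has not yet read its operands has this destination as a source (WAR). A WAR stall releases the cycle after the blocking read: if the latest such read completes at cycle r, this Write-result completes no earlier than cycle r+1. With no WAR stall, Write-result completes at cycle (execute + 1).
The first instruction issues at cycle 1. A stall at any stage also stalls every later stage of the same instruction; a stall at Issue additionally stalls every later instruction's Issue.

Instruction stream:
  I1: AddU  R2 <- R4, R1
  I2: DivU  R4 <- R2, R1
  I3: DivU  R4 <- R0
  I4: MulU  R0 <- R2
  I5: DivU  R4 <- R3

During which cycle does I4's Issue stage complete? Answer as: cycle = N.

cycle = 16

1) issue 1, read 2, done 4, write 5
2) issue 2, read 6, done 13, write 14  <RAW R2: wait I1 write@5>
3) issue 15, read 16, done 23, write 24  <struct: DivU busy until I2 writes@14>
4) issue 16, read 17, done 20, write 21
5) issue 25, read 26, done 33, write 34  <struct: DivU busy until I3 writes@24>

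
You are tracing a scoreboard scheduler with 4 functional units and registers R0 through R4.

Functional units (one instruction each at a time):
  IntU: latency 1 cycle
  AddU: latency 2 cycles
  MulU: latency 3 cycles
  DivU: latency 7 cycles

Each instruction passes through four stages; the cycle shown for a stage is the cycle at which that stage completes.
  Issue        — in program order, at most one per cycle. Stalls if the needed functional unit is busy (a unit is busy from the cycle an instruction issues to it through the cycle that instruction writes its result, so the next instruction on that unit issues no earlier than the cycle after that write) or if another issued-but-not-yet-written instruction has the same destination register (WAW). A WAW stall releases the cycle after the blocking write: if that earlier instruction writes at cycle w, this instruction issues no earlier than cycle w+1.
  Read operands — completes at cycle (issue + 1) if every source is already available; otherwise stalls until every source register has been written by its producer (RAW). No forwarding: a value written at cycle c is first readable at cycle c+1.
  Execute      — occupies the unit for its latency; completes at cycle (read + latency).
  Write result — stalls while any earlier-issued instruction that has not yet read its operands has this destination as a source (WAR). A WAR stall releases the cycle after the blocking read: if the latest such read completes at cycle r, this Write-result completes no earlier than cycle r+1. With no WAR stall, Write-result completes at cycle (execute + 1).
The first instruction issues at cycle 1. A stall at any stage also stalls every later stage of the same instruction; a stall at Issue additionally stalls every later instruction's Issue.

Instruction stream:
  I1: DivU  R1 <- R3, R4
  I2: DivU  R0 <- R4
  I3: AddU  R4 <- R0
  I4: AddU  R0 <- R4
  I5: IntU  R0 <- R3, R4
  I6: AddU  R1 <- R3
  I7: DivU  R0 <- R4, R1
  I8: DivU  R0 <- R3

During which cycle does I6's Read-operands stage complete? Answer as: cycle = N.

cycle = 32

t=1  I1→DivU
t=2  I1 RO
t=9  I1 EX
t=10  I1 WR R1
t=11  I2→DivU
t=12  I2 RO · I3→AddU
t=19  I2 EX
t=20  I2 WR R0
t=21  I3 RO
t=23  I3 EX
t=24  I3 WR R4
t=25  I4→AddU
t=26  I4 RO
t=28  I4 EX
t=29  I4 WR R0
t=30  I5→IntU
t=31  I5 RO · I6→AddU
t=32  I5 EX · I6 RO
t=33  I5 WR R0
t=34  I6 EX · I7→DivU
t=35  I6 WR R1
t=36  I7 RO
t=43  I7 EX
t=44  I7 WR R0
t=45  I8→DivU
t=46  I8 RO
t=53  I8 EX
t=54  I8 WR R0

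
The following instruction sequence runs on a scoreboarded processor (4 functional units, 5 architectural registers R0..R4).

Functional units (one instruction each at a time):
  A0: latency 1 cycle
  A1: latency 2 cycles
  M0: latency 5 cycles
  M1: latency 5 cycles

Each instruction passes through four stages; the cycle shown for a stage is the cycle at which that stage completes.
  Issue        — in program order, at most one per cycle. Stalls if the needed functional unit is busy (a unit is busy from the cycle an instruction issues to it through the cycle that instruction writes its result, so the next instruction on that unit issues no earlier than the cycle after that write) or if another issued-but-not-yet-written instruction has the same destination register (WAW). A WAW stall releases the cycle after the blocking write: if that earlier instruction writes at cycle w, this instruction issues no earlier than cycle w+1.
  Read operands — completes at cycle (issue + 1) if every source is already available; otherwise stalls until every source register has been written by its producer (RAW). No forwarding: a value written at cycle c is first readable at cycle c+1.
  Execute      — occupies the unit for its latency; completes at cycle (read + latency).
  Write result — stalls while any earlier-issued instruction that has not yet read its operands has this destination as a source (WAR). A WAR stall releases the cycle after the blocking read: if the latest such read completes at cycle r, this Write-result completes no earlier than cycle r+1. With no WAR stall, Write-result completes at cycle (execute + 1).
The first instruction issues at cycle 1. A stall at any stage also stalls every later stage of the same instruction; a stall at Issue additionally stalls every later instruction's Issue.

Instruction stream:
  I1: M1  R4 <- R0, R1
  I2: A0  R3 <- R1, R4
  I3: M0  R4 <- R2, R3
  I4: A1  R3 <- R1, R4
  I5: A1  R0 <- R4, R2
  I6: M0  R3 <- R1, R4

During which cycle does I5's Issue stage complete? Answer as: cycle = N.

I1 -> (1, 2, 7, 8)
I2 -> (2, 9, 10, 11)  // RAW R4: wait I1 write@8
I3 -> (9, 12, 17, 18)  // WAW R4: wait I1 write@8, RAW R3: wait I2 write@11
I4 -> (12, 19, 21, 22)  // WAW R3: wait I2 write@11, RAW R4: wait I3 write@18
I5 -> (23, 24, 26, 27)  // struct: A1 busy until I4 writes@22
I6 -> (24, 25, 30, 31)

cycle = 23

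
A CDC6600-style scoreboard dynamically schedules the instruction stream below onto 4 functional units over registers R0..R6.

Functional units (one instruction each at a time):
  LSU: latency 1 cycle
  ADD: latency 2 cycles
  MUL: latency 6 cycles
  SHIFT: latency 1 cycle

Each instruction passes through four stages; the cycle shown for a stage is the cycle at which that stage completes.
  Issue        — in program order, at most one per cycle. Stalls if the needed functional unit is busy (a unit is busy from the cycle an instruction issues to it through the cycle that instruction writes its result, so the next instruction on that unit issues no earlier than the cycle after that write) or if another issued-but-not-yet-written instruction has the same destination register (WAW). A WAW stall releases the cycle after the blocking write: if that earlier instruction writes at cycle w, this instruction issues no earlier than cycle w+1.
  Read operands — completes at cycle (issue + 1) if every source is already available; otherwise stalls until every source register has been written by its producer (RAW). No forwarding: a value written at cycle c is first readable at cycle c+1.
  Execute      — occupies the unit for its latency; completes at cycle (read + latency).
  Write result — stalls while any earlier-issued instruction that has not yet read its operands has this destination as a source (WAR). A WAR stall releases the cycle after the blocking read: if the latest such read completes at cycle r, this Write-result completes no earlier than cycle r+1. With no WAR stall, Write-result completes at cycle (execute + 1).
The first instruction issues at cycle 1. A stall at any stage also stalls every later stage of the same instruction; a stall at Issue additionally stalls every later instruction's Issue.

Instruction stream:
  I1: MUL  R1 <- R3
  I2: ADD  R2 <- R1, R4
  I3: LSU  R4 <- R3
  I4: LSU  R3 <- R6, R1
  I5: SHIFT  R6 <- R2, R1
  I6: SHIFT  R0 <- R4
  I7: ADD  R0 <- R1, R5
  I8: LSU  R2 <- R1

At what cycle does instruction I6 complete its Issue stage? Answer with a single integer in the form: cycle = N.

cycle = 17

cycle 1: issue I1 (MUL)
cycle 2: I1 read-ops · issue I2 (ADD)
cycle 3: issue I3 (LSU)
cycle 4: I3 read-ops
cycle 5: I3 finished on LSU
cycle 8: I1 finished on MUL
cycle 9: I1→R1
cycle 10: I2 read-ops
cycle 11: I3→R4
cycle 12: I2 finished on ADD · issue I4 (LSU)
cycle 13: I2→R2 · I4 read-ops · issue I5 (SHIFT)
cycle 14: I4 finished on LSU · I5 read-ops
cycle 15: I4→R3 · I5 finished on SHIFT
cycle 16: I5→R6
cycle 17: issue I6 (SHIFT)
cycle 18: I6 read-ops
cycle 19: I6 finished on SHIFT
cycle 20: I6→R0
cycle 21: issue I7 (ADD)
cycle 22: I7 read-ops · issue I8 (LSU)
cycle 23: I8 read-ops
cycle 24: I7 finished on ADD · I8 finished on LSU
cycle 25: I7→R0 · I8→R2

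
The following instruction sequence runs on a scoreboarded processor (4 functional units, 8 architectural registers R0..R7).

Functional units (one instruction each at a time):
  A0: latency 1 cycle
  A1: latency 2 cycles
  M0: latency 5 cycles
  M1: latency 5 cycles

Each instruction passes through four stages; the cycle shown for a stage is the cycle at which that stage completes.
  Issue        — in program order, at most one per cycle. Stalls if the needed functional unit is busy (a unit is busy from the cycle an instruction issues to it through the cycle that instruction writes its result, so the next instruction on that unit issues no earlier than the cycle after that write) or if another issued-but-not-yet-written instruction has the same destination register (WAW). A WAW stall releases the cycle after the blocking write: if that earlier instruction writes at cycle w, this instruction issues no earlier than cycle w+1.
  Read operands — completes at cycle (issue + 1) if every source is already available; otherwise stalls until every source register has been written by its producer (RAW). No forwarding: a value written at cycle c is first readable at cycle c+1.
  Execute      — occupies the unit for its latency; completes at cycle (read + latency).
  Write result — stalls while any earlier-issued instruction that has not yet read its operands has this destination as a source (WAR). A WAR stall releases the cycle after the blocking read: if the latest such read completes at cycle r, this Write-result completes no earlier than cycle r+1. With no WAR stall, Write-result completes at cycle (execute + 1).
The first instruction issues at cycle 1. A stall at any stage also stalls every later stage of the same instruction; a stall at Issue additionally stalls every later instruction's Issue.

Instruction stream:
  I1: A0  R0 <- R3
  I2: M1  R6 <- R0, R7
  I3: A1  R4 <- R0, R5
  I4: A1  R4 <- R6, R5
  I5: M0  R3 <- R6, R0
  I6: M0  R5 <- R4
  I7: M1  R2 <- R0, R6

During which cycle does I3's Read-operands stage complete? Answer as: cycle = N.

[1] I1 issues→A0
[2] I1 reads | I2 issues→M1
[3] I1 exec-done | I3 issues→A1
[4] I1 writes R0
[5] I2 reads | I3 reads
[7] I3 exec-done
[8] I3 writes R4
[9] I4 issues→A1
[10] I2 exec-done | I5 issues→M0
[11] I2 writes R6
[12] I4 reads | I5 reads
[14] I4 exec-done
[15] I4 writes R4
[17] I5 exec-done
[18] I5 writes R3
[19] I6 issues→M0
[20] I6 reads | I7 issues→M1
[21] I7 reads
[25] I6 exec-done
[26] I6 writes R5 | I7 exec-done
[27] I7 writes R2

cycle = 5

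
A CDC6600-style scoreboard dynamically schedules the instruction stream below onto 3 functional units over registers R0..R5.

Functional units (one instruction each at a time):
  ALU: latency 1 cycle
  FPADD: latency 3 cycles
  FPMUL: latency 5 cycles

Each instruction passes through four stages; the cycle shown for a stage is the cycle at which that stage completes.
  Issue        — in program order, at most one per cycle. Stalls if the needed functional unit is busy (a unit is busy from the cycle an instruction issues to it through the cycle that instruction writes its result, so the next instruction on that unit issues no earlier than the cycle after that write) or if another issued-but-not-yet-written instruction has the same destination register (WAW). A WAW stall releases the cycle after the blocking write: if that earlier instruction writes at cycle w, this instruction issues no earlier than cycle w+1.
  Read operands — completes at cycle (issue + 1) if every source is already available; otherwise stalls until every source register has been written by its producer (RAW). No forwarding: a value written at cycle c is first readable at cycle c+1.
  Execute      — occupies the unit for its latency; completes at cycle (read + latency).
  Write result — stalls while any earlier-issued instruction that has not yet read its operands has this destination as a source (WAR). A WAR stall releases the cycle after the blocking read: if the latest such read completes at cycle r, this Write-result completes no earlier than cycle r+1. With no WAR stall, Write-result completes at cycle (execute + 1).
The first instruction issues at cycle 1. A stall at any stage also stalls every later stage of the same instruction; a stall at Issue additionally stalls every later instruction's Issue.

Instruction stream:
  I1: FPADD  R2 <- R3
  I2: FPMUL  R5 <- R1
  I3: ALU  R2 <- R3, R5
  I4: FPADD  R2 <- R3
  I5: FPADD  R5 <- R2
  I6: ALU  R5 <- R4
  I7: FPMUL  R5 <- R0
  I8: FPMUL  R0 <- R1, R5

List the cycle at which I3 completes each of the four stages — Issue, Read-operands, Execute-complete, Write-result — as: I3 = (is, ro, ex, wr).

I3 = (7, 10, 11, 12)

1) issue 1, read 2, done 5, write 6
2) issue 2, read 3, done 8, write 9
3) issue 7, read 10, done 11, write 12  <WAW R2: wait I1 write@6 / RAW R5: wait I2 write@9>
4) issue 13, read 14, done 17, write 18  <WAW R2: wait I3 write@12>
5) issue 19, read 20, done 23, write 24  <struct: FPADD busy until I4 writes@18>
6) issue 25, read 26, done 27, write 28  <WAW R5: wait I5 write@24>
7) issue 29, read 30, done 35, write 36  <WAW R5: wait I6 write@28>
8) issue 37, read 38, done 43, write 44  <struct: FPMUL busy until I7 writes@36>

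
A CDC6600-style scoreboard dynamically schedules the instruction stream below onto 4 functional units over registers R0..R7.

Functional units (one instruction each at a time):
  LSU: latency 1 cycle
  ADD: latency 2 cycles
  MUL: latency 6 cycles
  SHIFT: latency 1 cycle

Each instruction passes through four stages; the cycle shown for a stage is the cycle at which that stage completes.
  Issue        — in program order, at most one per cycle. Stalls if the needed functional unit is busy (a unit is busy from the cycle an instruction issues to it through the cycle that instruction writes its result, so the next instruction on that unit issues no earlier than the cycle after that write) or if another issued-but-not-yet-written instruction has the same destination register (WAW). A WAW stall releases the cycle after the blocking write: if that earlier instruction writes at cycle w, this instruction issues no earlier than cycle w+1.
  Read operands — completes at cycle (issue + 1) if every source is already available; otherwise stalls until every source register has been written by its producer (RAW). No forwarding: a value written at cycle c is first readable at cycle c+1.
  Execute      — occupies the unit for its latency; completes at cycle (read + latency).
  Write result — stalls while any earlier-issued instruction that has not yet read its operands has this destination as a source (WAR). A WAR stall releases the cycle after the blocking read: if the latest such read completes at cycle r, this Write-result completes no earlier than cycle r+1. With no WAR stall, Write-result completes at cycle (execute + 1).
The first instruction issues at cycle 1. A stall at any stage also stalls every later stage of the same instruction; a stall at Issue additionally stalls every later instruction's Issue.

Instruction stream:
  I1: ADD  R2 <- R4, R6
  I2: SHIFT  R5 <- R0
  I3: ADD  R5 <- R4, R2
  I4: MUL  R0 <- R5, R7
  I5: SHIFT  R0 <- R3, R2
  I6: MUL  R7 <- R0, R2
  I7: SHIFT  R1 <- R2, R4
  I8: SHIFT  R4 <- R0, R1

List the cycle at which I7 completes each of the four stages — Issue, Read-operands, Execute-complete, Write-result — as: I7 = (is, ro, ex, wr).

I7 = (23, 24, 25, 26)

  I1 | 1 | 2 | 4 | 5
  I2 | 2 | 3 | 4 | 5
  I3 | 6 | 7 | 9 | 10   WAW R5: wait I2 write@5
  I4 | 7 | 11 | 17 | 18   RAW R5: wait I3 write@10
  I5 | 19 | 20 | 21 | 22   WAW R0: wait I4 write@18
  I6 | 20 | 23 | 29 | 30   RAW R0: wait I5 write@22
  I7 | 23 | 24 | 25 | 26   struct: SHIFT busy until I5 writes@22
  I8 | 27 | 28 | 29 | 30   struct: SHIFT busy until I7 writes@26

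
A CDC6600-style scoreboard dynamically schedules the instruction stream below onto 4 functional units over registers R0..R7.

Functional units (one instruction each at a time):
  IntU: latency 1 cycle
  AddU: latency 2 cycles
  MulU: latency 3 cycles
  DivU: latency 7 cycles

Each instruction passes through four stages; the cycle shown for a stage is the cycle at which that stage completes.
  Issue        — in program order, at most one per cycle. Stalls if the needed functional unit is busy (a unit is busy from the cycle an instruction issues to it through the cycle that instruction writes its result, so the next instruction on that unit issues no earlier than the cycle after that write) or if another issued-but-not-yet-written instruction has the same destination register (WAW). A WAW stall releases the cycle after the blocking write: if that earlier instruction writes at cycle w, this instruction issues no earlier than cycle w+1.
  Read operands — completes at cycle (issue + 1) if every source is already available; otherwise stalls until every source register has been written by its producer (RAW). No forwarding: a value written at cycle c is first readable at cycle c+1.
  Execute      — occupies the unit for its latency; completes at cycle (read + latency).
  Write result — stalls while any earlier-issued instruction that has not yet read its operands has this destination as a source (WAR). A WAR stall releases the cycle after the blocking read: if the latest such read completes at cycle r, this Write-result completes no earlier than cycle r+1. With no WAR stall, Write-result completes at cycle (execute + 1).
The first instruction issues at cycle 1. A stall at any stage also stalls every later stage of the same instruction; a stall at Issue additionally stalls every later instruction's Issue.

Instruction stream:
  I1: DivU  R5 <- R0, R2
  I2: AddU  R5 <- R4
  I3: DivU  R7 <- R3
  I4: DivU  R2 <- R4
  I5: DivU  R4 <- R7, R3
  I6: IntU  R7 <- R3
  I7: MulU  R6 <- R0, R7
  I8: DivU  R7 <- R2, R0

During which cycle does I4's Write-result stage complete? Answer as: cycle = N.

cycle = 31

I1: IS=1 RO=2 EX=9 WR=10
I2: IS=11 RO=12 EX=14 WR=15  [WAW R5: wait I1 write@10]
I3: IS=12 RO=13 EX=20 WR=21
I4: IS=22 RO=23 EX=30 WR=31  [struct: DivU busy until I3 writes@21]
I5: IS=32 RO=33 EX=40 WR=41  [struct: DivU busy until I4 writes@31]
I6: IS=33 RO=34 EX=35 WR=36
I7: IS=34 RO=37 EX=40 WR=41  [RAW R7: wait I6 write@36]
I8: IS=42 RO=43 EX=50 WR=51  [struct: DivU busy until I5 writes@41]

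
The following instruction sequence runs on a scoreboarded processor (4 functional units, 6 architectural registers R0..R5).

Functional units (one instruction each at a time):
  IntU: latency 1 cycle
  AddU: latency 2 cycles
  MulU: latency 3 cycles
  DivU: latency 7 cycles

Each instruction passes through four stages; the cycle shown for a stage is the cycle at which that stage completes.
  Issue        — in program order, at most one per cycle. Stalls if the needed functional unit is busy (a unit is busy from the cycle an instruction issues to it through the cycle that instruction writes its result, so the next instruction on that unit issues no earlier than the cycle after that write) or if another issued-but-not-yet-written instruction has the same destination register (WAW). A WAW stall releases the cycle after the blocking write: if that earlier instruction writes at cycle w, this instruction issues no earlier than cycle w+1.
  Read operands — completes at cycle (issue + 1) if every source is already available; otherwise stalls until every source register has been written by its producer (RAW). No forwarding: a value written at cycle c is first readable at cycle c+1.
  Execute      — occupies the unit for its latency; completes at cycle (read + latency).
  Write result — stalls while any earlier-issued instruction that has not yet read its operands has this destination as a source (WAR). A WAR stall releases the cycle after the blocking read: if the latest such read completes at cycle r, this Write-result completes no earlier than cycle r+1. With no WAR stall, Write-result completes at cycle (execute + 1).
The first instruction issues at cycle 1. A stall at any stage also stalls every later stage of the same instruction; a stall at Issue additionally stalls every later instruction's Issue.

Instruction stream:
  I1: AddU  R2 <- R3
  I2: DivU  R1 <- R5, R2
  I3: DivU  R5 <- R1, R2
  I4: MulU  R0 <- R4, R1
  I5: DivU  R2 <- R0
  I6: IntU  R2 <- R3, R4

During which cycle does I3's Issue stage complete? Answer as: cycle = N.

[I1] 1/2/4/5
[I2] 2/6/13/14  (RAW R2: wait I1 write@5)
[I3] 15/16/23/24  (struct: DivU busy until I2 writes@14)
[I4] 16/17/20/21
[I5] 25/26/33/34  (struct: DivU busy until I3 writes@24)
[I6] 35/36/37/38  (WAW R2: wait I5 write@34)

cycle = 15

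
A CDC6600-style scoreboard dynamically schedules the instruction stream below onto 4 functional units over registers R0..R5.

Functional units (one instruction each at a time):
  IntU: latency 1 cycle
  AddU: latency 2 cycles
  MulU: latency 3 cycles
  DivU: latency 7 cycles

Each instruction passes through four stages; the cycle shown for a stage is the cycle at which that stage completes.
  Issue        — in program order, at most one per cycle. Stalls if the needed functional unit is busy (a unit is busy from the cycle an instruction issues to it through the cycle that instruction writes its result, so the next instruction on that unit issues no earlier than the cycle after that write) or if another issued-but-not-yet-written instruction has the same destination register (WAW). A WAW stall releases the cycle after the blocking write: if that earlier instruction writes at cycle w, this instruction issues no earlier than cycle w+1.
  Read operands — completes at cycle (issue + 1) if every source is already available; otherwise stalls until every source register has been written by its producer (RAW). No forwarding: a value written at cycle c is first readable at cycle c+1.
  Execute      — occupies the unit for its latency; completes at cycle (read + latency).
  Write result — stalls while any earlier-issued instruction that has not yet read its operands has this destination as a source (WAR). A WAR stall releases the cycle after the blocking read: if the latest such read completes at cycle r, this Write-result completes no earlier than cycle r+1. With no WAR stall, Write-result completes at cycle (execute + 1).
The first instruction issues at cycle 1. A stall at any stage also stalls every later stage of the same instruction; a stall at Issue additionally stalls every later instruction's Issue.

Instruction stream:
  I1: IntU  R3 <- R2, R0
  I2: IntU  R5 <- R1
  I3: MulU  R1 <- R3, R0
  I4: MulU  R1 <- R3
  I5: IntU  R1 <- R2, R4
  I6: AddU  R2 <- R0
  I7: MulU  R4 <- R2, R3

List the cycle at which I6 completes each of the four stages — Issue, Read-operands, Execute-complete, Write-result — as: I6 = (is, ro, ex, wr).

I6 = (19, 20, 22, 23)

c1: I1→IntU
c2: I1 RO
c3: I1 EX
c4: I1 WR R3
c5: I2→IntU
c6: I2 RO · I3→MulU
c7: I2 EX · I3 RO
c8: I2 WR R5
c10: I3 EX
c11: I3 WR R1
c12: I4→MulU
c13: I4 RO
c16: I4 EX
c17: I4 WR R1
c18: I5→IntU
c19: I5 RO · I6→AddU
c20: I5 EX · I6 RO · I7→MulU
c21: I5 WR R1
c22: I6 EX
c23: I6 WR R2
c24: I7 RO
c27: I7 EX
c28: I7 WR R4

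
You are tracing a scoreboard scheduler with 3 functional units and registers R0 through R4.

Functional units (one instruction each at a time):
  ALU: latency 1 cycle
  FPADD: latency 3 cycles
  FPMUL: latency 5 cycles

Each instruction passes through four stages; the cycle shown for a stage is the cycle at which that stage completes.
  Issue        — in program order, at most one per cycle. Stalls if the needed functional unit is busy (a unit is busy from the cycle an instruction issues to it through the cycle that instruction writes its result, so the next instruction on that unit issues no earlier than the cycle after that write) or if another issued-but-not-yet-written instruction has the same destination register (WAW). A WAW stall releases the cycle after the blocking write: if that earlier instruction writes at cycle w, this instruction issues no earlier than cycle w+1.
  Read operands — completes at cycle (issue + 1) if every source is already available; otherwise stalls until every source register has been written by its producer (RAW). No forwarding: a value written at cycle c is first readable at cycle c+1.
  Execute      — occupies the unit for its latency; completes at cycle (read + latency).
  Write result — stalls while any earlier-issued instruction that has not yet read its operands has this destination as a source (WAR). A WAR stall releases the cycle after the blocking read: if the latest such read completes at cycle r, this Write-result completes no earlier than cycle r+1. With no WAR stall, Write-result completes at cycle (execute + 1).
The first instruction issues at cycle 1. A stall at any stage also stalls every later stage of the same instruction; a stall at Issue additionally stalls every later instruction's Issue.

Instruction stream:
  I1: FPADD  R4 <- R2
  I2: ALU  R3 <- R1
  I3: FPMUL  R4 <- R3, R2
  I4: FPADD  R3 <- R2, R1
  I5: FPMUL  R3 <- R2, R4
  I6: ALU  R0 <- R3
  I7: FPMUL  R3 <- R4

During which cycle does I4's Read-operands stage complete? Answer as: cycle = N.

[1] I1 dispatched to FPADD
[2] I1 operands ready; I2 dispatched to ALU
[3] I2 operands ready
[4] I2 complete
[5] I1 complete; R3←I2
[6] R4←I1
[7] I3 dispatched to FPMUL
[8] I3 operands ready; I4 dispatched to FPADD
[9] I4 operands ready
[12] I4 complete
[13] I3 complete; R3←I4
[14] R4←I3
[15] I5 dispatched to FPMUL
[16] I5 operands ready; I6 dispatched to ALU
[21] I5 complete
[22] R3←I5
[23] I6 operands ready; I7 dispatched to FPMUL
[24] I6 complete; I7 operands ready
[25] R0←I6
[29] I7 complete
[30] R3←I7

cycle = 9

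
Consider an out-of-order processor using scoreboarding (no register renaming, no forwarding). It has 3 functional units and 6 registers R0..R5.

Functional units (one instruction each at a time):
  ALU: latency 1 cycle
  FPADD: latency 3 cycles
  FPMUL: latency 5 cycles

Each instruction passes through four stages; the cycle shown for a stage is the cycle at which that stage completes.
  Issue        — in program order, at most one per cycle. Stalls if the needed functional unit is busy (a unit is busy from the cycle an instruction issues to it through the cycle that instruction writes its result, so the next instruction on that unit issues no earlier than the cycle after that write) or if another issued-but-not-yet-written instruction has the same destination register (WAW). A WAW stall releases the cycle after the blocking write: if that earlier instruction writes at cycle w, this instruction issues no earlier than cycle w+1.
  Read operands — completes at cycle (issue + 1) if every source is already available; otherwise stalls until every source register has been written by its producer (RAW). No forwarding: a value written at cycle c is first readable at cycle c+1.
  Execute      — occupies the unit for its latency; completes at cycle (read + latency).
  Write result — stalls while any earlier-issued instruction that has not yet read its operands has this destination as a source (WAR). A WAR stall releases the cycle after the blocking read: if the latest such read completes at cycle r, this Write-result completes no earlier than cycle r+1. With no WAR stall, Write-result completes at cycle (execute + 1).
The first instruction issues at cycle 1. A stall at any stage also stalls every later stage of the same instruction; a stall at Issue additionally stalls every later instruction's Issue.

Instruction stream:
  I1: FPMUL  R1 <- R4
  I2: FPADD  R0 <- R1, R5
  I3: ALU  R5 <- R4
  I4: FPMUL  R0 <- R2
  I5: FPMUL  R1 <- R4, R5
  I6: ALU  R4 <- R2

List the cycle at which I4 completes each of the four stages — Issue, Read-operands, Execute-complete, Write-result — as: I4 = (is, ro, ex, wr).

I4 = (14, 15, 20, 21)

c1: I1→FPMUL
c2: I1 RO · I2→FPADD
c3: I3→ALU
c4: I3 RO
c5: I3 EX
c7: I1 EX
c8: I1 WR R1
c9: I2 RO
c10: I3 WR R5
c12: I2 EX
c13: I2 WR R0
c14: I4→FPMUL
c15: I4 RO
c20: I4 EX
c21: I4 WR R0
c22: I5→FPMUL
c23: I5 RO · I6→ALU
c24: I6 RO
c25: I6 EX
c26: I6 WR R4
c28: I5 EX
c29: I5 WR R1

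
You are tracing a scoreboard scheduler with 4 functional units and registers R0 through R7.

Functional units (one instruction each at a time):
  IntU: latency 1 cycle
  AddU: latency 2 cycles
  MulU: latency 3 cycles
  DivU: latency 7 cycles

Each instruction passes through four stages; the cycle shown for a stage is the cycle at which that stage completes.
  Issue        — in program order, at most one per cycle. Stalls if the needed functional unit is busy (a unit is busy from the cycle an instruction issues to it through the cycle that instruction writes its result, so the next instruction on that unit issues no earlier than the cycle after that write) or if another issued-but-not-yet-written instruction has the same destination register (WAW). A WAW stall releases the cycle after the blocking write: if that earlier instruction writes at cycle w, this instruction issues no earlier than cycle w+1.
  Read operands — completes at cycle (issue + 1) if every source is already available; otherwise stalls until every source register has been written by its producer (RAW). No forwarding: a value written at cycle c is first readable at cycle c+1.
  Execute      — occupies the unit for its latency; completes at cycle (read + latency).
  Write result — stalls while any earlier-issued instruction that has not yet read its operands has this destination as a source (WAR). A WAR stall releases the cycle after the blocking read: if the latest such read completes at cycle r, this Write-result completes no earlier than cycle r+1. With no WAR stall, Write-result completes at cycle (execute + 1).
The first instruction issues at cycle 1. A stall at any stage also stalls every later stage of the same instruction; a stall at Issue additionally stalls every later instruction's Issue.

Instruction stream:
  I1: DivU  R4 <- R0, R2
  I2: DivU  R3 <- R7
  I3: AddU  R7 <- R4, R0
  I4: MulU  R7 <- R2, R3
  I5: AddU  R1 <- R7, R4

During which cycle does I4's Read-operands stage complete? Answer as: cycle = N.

[I1] 1/2/9/10
[I2] 11/12/19/20  (struct: DivU busy until I1 writes@10)
[I3] 12/13/15/16
[I4] 17/21/24/25  (WAW R7: wait I3 write@16; RAW R3: wait I2 write@20)
[I5] 18/26/28/29  (RAW R7: wait I4 write@25)

cycle = 21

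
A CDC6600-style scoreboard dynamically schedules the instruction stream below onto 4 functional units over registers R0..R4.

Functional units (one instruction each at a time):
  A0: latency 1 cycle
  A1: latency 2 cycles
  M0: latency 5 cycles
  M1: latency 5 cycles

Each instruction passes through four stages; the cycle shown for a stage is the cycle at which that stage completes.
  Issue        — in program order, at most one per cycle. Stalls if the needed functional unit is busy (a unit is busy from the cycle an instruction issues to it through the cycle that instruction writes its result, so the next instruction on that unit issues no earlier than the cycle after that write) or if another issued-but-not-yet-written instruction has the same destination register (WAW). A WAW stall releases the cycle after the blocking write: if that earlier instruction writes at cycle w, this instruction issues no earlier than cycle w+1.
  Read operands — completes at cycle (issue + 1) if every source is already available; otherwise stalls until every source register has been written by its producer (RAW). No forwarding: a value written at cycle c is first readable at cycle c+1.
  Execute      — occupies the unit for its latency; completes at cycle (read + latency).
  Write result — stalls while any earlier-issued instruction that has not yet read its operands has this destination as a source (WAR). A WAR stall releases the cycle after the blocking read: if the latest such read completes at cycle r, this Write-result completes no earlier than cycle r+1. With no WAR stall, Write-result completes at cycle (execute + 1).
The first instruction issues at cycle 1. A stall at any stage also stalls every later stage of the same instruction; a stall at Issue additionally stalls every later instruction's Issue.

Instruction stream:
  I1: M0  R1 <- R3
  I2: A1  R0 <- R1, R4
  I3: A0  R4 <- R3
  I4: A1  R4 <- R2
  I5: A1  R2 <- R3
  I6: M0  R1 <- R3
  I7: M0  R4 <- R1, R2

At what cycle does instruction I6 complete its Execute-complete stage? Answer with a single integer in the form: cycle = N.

I1 -> (1, 2, 7, 8)
I2 -> (2, 9, 11, 12)  // RAW R1: wait I1 write@8
I3 -> (3, 4, 5, 10)  // WAR R4: wait I2 read@9
I4 -> (13, 14, 16, 17)  // struct: A1 busy until I2 writes@12
I5 -> (18, 19, 21, 22)  // struct: A1 busy until I4 writes@17
I6 -> (19, 20, 25, 26)
I7 -> (27, 28, 33, 34)  // struct: M0 busy until I6 writes@26

cycle = 25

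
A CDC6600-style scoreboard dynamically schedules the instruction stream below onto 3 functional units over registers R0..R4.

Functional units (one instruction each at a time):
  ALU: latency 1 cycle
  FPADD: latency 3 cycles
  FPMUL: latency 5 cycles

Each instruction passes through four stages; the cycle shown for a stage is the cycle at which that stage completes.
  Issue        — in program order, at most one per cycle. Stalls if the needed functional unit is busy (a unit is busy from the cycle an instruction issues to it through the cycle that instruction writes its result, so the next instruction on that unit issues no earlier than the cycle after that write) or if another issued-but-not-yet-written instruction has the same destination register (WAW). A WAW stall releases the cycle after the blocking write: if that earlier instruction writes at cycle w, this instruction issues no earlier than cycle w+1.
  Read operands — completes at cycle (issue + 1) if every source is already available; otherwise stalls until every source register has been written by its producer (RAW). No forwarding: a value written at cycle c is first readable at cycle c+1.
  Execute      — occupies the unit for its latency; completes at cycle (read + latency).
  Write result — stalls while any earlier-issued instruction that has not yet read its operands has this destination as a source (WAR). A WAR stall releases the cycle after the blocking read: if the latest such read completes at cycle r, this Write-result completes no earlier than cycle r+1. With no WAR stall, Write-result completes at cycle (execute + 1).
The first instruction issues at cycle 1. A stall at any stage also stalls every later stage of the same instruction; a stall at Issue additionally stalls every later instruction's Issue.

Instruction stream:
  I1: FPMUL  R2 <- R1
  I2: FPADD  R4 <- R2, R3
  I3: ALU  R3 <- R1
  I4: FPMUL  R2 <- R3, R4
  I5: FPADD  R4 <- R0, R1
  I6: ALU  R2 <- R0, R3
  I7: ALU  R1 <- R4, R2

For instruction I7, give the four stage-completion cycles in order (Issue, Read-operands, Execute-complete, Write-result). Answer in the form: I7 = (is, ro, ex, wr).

[I1] 1/2/7/8
[I2] 2/9/12/13  (RAW R2: wait I1 write@8)
[I3] 3/4/5/10  (WAR R3: wait I2 read@9)
[I4] 9/14/19/20  (struct: FPMUL busy until I1 writes@8; RAW R4: wait I2 write@13)
[I5] 14/15/18/19  (struct: FPADD busy until I2 writes@13)
[I6] 21/22/23/24  (WAW R2: wait I4 write@20)
[I7] 25/26/27/28  (struct: ALU busy until I6 writes@24)

I7 = (25, 26, 27, 28)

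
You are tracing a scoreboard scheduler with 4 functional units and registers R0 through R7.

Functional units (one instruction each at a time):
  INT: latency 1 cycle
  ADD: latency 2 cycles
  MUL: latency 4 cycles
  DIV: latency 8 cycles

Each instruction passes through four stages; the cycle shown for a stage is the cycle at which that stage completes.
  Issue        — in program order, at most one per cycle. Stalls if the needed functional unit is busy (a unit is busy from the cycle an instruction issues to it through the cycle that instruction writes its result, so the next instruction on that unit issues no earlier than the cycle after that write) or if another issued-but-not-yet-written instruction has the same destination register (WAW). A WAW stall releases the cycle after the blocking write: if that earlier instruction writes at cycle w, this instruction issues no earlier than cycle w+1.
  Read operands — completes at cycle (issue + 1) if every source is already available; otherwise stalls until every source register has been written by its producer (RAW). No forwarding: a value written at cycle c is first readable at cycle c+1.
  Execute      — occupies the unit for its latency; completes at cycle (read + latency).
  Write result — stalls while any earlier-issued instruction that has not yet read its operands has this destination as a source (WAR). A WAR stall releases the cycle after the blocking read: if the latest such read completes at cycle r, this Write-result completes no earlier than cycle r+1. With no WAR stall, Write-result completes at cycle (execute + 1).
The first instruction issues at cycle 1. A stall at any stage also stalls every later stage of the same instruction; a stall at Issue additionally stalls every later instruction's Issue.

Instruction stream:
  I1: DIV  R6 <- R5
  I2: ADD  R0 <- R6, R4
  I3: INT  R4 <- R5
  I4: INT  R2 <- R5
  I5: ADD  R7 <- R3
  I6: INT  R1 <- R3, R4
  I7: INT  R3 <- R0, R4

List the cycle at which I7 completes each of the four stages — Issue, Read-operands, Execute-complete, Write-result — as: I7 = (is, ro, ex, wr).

I7 = (22, 23, 24, 25)

I1 -> (1, 2, 10, 11)
I2 -> (2, 12, 14, 15)  // RAW R6: wait I1 write@11
I3 -> (3, 4, 5, 13)  // WAR R4: wait I2 read@12
I4 -> (14, 15, 16, 17)  // struct: INT busy until I3 writes@13
I5 -> (16, 17, 19, 20)  // struct: ADD busy until I2 writes@15
I6 -> (18, 19, 20, 21)  // struct: INT busy until I4 writes@17
I7 -> (22, 23, 24, 25)  // struct: INT busy until I6 writes@21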